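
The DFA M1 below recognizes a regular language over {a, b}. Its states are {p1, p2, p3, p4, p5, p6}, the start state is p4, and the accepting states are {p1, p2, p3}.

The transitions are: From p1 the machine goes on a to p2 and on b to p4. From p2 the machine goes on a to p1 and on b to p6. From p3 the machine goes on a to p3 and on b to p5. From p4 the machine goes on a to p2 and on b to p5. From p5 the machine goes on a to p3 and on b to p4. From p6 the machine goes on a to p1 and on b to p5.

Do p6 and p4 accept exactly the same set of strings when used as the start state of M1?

Yes

Initial partition by acceptance: {p1,p2,p3} | {p4,p5,p6}.
No further refinement is possible. Final partition (2 blocks): {p1,p2,p3} | {p4,p5,p6}.
p6 and p4 lie in the same block of the stable partition, so they are equivalent — no string distinguishes them.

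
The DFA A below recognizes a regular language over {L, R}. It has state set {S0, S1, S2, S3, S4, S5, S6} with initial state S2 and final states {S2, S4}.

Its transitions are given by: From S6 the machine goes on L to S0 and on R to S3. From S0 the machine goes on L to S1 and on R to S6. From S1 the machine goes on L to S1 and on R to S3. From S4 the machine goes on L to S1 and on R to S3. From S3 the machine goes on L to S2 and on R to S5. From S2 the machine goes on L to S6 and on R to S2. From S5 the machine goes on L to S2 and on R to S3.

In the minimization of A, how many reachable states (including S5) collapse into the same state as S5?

First remove the unreachable states {S4}; 6 states remain.
P0 = {S2} | {S0,S1,S3,S5,S6}.
On input L, block {S0,S1,S3,S5,S6} splits into {S0,S1,S6} and {S3,S5}.
Split {S0,S1,S6} by δ(·,R) → {S1,S6} and {S0}.
Refine {S1,S6} on symbol L: members go to different blocks, giving {S1} and {S6}.
No further refinement is possible. Final partition (5 blocks): {S2} | {S1} | {S3,S5} | {S0} | {S6}.
State S5 belongs to the block {S3,S5}, which has 2 states.

2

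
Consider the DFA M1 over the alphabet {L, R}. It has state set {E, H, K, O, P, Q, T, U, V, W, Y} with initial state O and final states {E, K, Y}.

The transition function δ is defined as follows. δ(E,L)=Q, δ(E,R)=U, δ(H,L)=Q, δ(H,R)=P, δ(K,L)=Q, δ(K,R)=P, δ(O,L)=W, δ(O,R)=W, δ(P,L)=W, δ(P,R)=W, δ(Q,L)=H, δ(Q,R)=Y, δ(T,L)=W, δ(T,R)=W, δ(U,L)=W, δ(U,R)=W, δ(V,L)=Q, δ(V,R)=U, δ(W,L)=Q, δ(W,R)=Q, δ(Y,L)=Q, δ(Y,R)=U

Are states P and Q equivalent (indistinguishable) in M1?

First remove the unreachable states {E,K,T,V}; 7 states remain.
Initial partition by acceptance: {Y} | {H,O,P,Q,U,W}.
On input R, block {H,O,P,Q,U,W} splits into {H,O,P,U,W} and {Q}.
On input L, block {H,O,P,U,W} splits into {O,P,U} and {H,W}.
Refine {H,W} on symbol R: members go to different blocks, giving {H} and {W}.
The partition is now stable with 5 blocks: {Y} | {O,P,U} | {Q} | {H} | {W}.
P and Q end up in different blocks, so they are distinguishable. For instance, the string 'R' is accepted from only Q.

No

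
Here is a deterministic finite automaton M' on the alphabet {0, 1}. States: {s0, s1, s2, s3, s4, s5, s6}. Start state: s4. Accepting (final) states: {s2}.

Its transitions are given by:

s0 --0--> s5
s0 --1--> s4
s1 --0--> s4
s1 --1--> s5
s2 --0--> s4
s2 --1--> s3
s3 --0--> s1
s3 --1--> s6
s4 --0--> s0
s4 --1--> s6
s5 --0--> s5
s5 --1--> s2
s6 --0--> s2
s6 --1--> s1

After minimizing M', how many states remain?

All states are reachable from the start state.
P0 = {s2} | {s0,s1,s3,s4,s5,s6}.
On input 0, block {s0,s1,s3,s4,s5,s6} splits into {s0,s1,s3,s4,s5} and {s6}.
Refine {s0,s1,s3,s4,s5} on symbol 1: members go to different blocks, giving {s0,s1} and {s3,s4} and {s5}.
Refine {s0,s1} on symbol 0: members go to different blocks, giving {s0} and {s1}.
Split {s3,s4} by δ(·,0) → {s3} and {s4}.
The partition is now stable with 7 blocks: {s2} | {s0} | {s6} | {s3} | {s5} | {s1} | {s4}.

7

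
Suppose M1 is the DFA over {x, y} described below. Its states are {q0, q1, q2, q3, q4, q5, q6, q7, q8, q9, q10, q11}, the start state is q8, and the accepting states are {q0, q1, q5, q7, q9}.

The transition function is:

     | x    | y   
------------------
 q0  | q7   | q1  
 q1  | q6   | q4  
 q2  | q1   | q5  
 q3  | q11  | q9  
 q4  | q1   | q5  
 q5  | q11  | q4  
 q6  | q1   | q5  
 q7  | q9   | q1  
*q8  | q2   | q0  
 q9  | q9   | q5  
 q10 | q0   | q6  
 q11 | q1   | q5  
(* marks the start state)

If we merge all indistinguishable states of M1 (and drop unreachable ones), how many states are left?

4

First remove the unreachable states {q3,q10}; 10 states remain.
Start with accepting vs non-accepting: {q0,q1,q5,q7,q9} | {q2,q4,q6,q8,q11}.
On input x, block {q0,q1,q5,q7,q9} splits into {q0,q7,q9} and {q1,q5}.
Split {q2,q4,q6,q8,q11} by δ(·,x) → {q2,q4,q6,q11} and {q8}.
The partition is now stable with 4 blocks: {q0,q7,q9} | {q2,q4,q6,q11} | {q1,q5} | {q8}.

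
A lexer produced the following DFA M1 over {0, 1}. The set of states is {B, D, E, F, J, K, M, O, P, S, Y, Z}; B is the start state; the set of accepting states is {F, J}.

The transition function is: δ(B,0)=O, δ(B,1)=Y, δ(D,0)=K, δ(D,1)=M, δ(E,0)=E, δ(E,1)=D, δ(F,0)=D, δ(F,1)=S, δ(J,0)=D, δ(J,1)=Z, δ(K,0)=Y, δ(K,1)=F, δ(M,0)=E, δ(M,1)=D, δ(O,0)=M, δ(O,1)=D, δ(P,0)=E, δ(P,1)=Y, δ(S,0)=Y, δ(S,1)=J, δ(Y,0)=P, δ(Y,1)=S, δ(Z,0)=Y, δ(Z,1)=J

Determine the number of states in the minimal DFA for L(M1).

6

Start with accepting vs non-accepting: {F,J} | {B,D,E,K,M,O,P,S,Y,Z}.
Split {B,D,E,K,M,O,P,S,Y,Z} by δ(·,1) → {B,D,E,M,O,P,Y} and {K,S,Z}.
Split {B,D,E,M,O,P,Y} by δ(·,0) → {B,E,M,O,P,Y} and {D}.
Refine {B,E,M,O,P,Y} on symbol 1: members go to different blocks, giving {E,M,O} and {B,P} and {Y}.
The partition is now stable with 6 blocks: {F,J} | {E,M,O} | {K,S,Z} | {D} | {B,P} | {Y}.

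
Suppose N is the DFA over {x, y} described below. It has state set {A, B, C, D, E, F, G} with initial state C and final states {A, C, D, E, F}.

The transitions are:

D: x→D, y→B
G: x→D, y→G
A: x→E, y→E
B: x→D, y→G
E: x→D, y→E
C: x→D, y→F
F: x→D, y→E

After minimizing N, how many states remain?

3

First remove the unreachable states {A}; 6 states remain.
P0 = {C,D,E,F} | {B,G}.
Refine {C,D,E,F} on symbol y: members go to different blocks, giving {C,E,F} and {D}.
Stable partition: {C,E,F} | {B,G} | {D} — 3 equivalence classes.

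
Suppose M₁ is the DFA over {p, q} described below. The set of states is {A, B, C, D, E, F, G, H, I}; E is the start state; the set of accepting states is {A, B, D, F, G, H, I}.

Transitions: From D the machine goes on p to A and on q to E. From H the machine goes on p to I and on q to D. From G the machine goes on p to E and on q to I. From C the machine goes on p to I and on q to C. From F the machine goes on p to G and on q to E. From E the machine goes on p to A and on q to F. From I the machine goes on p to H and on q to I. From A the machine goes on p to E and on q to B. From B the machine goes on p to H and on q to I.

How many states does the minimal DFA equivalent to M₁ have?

Reachable states from the start: {A,B,D,E,F,G,H,I}. Unreachable: {C} — drop them.
Initial partition by acceptance: {A,B,D,F,G,H,I} | {E}.
Split {A,B,D,F,G,H,I} by δ(·,p) → {B,D,F,H,I} and {A,G}.
On input p, block {B,D,F,H,I} splits into {B,H,I} and {D,F}.
Refine {B,H,I} on symbol q: members go to different blocks, giving {B,I} and {H}.
The partition is now stable with 5 blocks: {B,I} | {E} | {A,G} | {D,F} | {H}.

5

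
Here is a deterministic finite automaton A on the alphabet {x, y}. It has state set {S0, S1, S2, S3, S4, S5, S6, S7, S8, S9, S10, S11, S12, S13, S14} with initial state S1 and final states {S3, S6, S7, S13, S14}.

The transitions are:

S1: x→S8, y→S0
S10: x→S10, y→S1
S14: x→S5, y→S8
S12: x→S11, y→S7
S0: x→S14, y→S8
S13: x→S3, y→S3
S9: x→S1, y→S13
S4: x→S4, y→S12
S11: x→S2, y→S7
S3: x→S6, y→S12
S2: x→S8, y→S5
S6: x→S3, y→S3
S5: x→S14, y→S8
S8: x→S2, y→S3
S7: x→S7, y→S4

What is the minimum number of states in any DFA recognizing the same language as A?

States {S9,S10,S13} cannot be reached from the start state, so discard them.
P0 = {S3,S6,S7,S14} | {S0,S1,S2,S4,S5,S8,S11,S12}.
On input x, block {S3,S6,S7,S14} splits into {S3,S6,S7} and {S14}.
On input y, block {S3,S6,S7} splits into {S3,S7} and {S6}.
Refine {S3,S7} on symbol x: members go to different blocks, giving {S3} and {S7}.
Refine {S0,S1,S2,S4,S5,S8,S11,S12} on symbol x: members go to different blocks, giving {S1,S2,S4,S8,S11,S12} and {S0,S5}.
Split {S1,S2,S4,S8,S11,S12} by δ(·,y) → {S1,S2} and {S11,S12} and {S4} and {S8}.
Refine {S11,S12} on symbol x: members go to different blocks, giving {S11} and {S12}.
Stable partition: {S3} | {S1,S2} | {S14} | {S6} | {S7} | {S0,S5} | {S11} | {S4} | {S8} | {S12} — 10 equivalence classes.

10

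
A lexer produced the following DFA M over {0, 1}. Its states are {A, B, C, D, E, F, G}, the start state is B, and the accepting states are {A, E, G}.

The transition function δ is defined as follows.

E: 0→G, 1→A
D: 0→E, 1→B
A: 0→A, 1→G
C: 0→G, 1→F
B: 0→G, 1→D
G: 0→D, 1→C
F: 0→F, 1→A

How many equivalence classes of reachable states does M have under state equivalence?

7

Every state is reachable, so we keep all 7.
Start with accepting vs non-accepting: {A,E,G} | {B,C,D,F}.
Refine {A,E,G} on symbol 0: members go to different blocks, giving {A,E} and {G}.
On input 0, block {A,E} splits into {A} and {E}.
On input 0, block {B,C,D,F} splits into {B,C} and {D} and {F}.
On input 1, block {B,C} splits into {B} and {C}.
The partition is now stable with 7 blocks: {A} | {B} | {G} | {E} | {D} | {F} | {C}.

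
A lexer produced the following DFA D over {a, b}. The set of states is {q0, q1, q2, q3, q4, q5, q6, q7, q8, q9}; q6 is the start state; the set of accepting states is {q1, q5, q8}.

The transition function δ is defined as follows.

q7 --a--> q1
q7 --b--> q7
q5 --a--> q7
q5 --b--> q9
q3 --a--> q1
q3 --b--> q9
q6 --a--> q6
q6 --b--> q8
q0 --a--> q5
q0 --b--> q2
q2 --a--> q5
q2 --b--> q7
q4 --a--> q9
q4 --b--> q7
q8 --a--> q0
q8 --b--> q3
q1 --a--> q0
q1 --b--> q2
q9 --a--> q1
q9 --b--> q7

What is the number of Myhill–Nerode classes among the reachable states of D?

States {q4} cannot be reached from the start state, so discard them.
P0 = {q1,q5,q8} | {q0,q2,q3,q6,q7,q9}.
On input a, block {q0,q2,q3,q6,q7,q9} splits into {q0,q2,q3,q7,q9} and {q6}.
Stable partition: {q1,q5,q8} | {q0,q2,q3,q7,q9} | {q6} — 3 equivalence classes.

3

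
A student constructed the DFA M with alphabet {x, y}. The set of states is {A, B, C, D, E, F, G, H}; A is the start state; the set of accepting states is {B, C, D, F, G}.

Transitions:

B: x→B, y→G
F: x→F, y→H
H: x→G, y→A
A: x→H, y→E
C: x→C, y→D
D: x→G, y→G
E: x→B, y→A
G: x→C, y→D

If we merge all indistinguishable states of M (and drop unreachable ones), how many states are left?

3

Reachable states from the start: {A,B,C,D,E,G,H}. Unreachable: {F} — drop them.
P0 = {B,C,D,G} | {A,E,H}.
Split {A,E,H} by δ(·,x) → {E,H} and {A}.
No further refinement is possible. Final partition (3 blocks): {B,C,D,G} | {E,H} | {A}.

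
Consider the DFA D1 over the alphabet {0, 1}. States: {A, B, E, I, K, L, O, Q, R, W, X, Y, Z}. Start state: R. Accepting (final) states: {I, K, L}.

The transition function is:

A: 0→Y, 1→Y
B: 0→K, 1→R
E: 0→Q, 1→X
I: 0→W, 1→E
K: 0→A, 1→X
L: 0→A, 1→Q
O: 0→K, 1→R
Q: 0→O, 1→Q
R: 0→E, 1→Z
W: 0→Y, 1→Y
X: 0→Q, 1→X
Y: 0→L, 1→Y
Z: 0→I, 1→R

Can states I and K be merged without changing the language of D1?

First remove the unreachable states {B}; 12 states remain.
Initial partition by acceptance: {I,K,L} | {A,E,O,Q,R,W,X,Y,Z}.
On input 0, block {A,E,O,Q,R,W,X,Y,Z} splits into {A,E,Q,R,W,X} and {O,Y,Z}.
Refine {A,E,Q,R,W,X} on symbol 0: members go to different blocks, giving {E,R,X} and {A,Q,W}.
On input 1, block {I,K,L} splits into {I,K} and {L}.
Split {E,R,X} by δ(·,0) → {E,X} and {R}.
Refine {O,Y,Z} on symbol 0: members go to different blocks, giving {O,Z} and {Y}.
Refine {A,Q,W} on symbol 0: members go to different blocks, giving {A,W} and {Q}.
The partition is now stable with 8 blocks: {I,K} | {E,X} | {O,Z} | {A,W} | {L} | {R} | {Y} | {Q}.
I and K lie in the same block of the stable partition, so they are equivalent — no string distinguishes them.

Yes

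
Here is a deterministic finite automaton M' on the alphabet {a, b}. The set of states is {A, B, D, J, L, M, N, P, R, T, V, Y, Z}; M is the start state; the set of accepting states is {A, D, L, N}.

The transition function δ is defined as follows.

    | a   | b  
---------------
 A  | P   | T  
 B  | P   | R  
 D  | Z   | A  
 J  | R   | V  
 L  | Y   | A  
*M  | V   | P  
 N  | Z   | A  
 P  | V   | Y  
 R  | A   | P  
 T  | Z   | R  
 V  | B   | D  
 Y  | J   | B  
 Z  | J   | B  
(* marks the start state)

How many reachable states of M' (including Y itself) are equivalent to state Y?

2

First remove the unreachable states {L,N}; 11 states remain.
Start with accepting vs non-accepting: {A,D} | {B,J,M,P,R,T,V,Y,Z}.
Refine {A,D} on symbol b: members go to different blocks, giving {A} and {D}.
Refine {B,J,M,P,R,T,V,Y,Z} on symbol a: members go to different blocks, giving {B,J,M,P,T,V,Y,Z} and {R}.
Split {B,J,M,P,T,V,Y,Z} by δ(·,a) → {B,M,P,T,V,Y,Z} and {J}.
Split {B,M,P,T,V,Y,Z} by δ(·,a) → {B,M,P,T,V} and {Y,Z}.
Split {B,M,P,T,V} by δ(·,a) → {B,M,P,V} and {T}.
On input b, block {B,M,P,V} splits into {V} and {B} and {P} and {M}.
No further refinement is possible. Final partition (10 blocks): {A} | {V} | {D} | {R} | {J} | {Y,Z} | {T} | {B} | {P} | {M}.
State Y belongs to the block {Y,Z}, which has 2 states.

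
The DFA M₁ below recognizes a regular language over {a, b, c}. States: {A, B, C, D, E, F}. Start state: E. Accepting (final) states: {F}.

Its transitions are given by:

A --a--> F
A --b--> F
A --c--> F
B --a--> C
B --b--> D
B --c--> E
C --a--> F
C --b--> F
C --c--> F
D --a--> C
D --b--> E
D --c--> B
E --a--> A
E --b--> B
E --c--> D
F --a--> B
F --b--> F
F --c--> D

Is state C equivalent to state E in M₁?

Initial partition by acceptance: {F} | {A,B,C,D,E}.
Split {A,B,C,D,E} by δ(·,a) → {B,D,E} and {A,C}.
Stable partition: {F} | {B,D,E} | {A,C} — 3 equivalence classes.
C and E end up in different blocks, so they are distinguishable. For instance, the string 'a' is accepted from only C.

No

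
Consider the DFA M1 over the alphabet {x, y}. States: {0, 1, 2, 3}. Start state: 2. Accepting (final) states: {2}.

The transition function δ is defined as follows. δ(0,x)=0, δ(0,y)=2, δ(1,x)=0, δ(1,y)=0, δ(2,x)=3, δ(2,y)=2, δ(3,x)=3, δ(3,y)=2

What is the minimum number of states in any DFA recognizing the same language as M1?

States {0,1} cannot be reached from the start state, so discard them.
Initial partition by acceptance: {2} | {3}.
Stable partition: {2} | {3} — 2 equivalence classes.

2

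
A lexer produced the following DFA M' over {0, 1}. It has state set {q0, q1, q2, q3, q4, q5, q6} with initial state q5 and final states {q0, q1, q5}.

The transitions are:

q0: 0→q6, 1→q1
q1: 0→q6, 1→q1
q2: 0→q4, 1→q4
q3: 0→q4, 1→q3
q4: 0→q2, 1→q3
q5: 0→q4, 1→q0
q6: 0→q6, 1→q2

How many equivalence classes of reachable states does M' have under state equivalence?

All states are reachable from the start state.
Initial partition by acceptance: {q0,q1,q5} | {q2,q3,q4,q6}.
The partition is now stable with 2 blocks: {q0,q1,q5} | {q2,q3,q4,q6}.

2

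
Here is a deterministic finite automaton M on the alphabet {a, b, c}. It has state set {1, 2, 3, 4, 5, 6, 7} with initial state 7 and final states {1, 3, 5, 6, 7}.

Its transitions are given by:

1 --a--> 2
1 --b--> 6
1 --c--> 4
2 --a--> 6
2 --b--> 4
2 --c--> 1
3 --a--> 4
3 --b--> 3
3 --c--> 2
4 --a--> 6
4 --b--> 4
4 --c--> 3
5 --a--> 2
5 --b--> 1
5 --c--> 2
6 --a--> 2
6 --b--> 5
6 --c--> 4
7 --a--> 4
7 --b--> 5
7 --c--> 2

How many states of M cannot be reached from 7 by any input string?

Exploring from 7, all states are eventually visited, so none are unreachable.

0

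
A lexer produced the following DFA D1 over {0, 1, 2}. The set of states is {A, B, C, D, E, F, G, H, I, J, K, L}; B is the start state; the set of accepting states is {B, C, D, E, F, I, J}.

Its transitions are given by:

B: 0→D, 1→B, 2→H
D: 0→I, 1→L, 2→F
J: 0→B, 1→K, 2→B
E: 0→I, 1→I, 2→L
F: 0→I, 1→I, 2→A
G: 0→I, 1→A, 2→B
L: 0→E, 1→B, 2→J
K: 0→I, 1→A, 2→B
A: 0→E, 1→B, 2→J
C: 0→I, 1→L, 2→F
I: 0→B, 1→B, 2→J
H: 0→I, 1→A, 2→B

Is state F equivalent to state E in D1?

Yes

Reachable states from the start: {A,B,D,E,F,H,I,J,K,L}. Unreachable: {C,G} — drop them.
Initial partition by acceptance: {B,D,E,F,I,J} | {A,H,K,L}.
On input 1, block {B,D,E,F,I,J} splits into {B,E,F,I} and {D,J}.
Split {B,E,F,I} by δ(·,0) → {E,F,I} and {B}.
Refine {E,F,I} on symbol 0: members go to different blocks, giving {E,F} and {I}.
Refine {A,H,K,L} on symbol 0: members go to different blocks, giving {A,L} and {H,K}.
Split {D,J} by δ(·,0) → {D} and {J}.
No further refinement is possible. Final partition (7 blocks): {E,F} | {A,L} | {D} | {B} | {I} | {H,K} | {J}.
F and E lie in the same block of the stable partition, so they are equivalent — no string distinguishes them.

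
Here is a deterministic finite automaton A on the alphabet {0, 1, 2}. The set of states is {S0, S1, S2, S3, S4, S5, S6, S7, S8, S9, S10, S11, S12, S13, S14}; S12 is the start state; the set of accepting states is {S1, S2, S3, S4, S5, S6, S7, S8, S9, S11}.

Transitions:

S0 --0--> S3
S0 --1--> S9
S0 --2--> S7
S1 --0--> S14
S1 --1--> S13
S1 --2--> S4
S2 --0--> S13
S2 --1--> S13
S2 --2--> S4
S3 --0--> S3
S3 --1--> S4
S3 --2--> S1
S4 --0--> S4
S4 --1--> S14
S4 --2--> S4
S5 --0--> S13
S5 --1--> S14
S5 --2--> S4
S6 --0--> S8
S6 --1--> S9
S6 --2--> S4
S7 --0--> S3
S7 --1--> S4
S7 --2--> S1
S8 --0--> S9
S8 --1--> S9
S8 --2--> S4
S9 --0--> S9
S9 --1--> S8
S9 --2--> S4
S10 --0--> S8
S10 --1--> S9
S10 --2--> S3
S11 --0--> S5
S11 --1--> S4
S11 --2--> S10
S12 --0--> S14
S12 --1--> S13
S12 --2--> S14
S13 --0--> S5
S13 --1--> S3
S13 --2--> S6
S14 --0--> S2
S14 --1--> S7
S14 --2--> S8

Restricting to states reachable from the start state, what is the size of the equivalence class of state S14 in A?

First remove the unreachable states {S0,S10,S11}; 12 states remain.
P0 = {S1,S2,S3,S4,S5,S6,S7,S8,S9} | {S12,S13,S14}.
Refine {S1,S2,S3,S4,S5,S6,S7,S8,S9} on symbol 0: members go to different blocks, giving {S3,S4,S6,S7,S8,S9} and {S1,S2,S5}.
Refine {S3,S4,S6,S7,S8,S9} on symbol 1: members go to different blocks, giving {S3,S6,S7,S8,S9} and {S4}.
Split {S3,S6,S7,S8,S9} by δ(·,1) → {S6,S8,S9} and {S3,S7}.
On input 0, block {S12,S13,S14} splits into {S13,S14} and {S12}.
Stable partition: {S6,S8,S9} | {S13,S14} | {S1,S2,S5} | {S4} | {S3,S7} | {S12} — 6 equivalence classes.
The equivalence class containing S14 is {S13,S14}, of size 2.

2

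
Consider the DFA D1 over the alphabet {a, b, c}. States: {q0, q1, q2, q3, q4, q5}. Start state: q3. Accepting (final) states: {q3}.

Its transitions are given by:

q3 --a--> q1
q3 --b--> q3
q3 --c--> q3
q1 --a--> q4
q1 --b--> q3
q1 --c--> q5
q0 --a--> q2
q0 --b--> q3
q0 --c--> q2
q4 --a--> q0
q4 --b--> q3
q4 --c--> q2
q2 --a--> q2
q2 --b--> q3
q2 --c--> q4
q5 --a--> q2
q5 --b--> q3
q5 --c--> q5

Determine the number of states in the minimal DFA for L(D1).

2

All states are reachable from the start state.
P0 = {q3} | {q0,q1,q2,q4,q5}.
Stable partition: {q3} | {q0,q1,q2,q4,q5} — 2 equivalence classes.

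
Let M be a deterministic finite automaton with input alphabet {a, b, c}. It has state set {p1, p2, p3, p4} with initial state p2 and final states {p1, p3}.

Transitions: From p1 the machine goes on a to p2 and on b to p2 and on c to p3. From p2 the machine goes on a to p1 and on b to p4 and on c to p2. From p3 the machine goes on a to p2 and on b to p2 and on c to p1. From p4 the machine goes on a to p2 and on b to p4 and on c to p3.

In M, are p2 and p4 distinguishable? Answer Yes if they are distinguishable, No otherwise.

Initial partition by acceptance: {p1,p3} | {p2,p4}.
Refine {p2,p4} on symbol a: members go to different blocks, giving {p2} and {p4}.
Stable partition: {p1,p3} | {p2} | {p4} — 3 equivalence classes.
p2 and p4 end up in different blocks, so they are distinguishable. For instance, the string 'a' is accepted from only p2.

Yes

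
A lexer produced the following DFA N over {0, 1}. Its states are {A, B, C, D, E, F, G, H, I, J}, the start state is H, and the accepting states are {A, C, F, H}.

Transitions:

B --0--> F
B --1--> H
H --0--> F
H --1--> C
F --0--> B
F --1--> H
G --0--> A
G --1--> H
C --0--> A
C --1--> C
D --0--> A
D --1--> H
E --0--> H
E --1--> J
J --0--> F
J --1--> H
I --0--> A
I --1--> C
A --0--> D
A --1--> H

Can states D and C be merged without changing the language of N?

First remove the unreachable states {E,G,I,J}; 6 states remain.
Start with accepting vs non-accepting: {A,C,F,H} | {B,D}.
Refine {A,C,F,H} on symbol 0: members go to different blocks, giving {A,F} and {C,H}.
The partition is now stable with 3 blocks: {A,F} | {B,D} | {C,H}.
D and C end up in different blocks, so they are distinguishable. For instance, the string 'ε' is accepted from only C.

No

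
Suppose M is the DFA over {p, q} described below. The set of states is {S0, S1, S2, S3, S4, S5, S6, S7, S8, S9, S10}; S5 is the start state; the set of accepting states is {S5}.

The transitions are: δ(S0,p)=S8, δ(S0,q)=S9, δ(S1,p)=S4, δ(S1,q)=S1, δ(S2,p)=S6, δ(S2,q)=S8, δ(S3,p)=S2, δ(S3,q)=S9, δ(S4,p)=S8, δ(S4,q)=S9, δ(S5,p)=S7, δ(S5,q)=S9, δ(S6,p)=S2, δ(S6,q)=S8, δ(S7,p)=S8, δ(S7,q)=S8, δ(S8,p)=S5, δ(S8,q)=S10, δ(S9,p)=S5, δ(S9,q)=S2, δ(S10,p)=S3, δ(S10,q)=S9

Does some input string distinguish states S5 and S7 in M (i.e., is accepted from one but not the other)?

Yes

States {S0,S1,S4} cannot be reached from the start state, so discard them.
Initial partition by acceptance: {S5} | {S2,S3,S6,S7,S8,S9,S10}.
Split {S2,S3,S6,S7,S8,S9,S10} by δ(·,p) → {S2,S3,S6,S7,S10} and {S8,S9}.
Split {S2,S3,S6,S7,S10} by δ(·,p) → {S2,S3,S6,S10} and {S7}.
Stable partition: {S5} | {S2,S3,S6,S10} | {S8,S9} | {S7} — 4 equivalence classes.
S5 and S7 end up in different blocks, so they are distinguishable. For instance, the string 'ε' is accepted from only S5.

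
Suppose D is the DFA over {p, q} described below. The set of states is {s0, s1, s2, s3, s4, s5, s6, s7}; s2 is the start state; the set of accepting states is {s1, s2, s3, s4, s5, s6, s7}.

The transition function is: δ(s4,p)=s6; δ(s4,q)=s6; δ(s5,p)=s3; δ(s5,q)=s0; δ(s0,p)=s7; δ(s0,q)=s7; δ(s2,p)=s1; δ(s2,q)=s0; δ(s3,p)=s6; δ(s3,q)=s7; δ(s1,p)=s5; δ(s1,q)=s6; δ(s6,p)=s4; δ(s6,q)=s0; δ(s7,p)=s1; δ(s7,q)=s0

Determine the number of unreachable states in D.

0

Every one of the 8 states is reachable from s2.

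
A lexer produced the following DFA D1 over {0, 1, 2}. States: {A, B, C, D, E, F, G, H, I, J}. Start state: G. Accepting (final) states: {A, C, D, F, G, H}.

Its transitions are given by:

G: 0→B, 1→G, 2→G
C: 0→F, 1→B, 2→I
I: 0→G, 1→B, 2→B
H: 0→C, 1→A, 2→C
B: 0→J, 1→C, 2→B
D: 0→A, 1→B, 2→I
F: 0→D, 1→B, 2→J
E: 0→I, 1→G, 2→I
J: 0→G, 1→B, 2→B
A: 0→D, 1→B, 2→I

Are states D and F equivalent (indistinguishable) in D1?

Yes

Reachable states from the start: {A,B,C,D,F,G,I,J}. Unreachable: {E,H} — drop them.
Start with accepting vs non-accepting: {A,C,D,F,G} | {B,I,J}.
Refine {A,C,D,F,G} on symbol 0: members go to different blocks, giving {A,C,D,F} and {G}.
Refine {B,I,J} on symbol 0: members go to different blocks, giving {I,J} and {B}.
Stable partition: {A,C,D,F} | {I,J} | {G} | {B} — 4 equivalence classes.
D and F lie in the same block of the stable partition, so they are equivalent — no string distinguishes them.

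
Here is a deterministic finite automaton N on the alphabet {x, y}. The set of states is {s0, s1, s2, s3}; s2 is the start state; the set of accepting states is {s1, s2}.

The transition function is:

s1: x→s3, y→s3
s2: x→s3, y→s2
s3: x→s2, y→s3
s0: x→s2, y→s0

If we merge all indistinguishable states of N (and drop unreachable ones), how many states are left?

2

First remove the unreachable states {s0,s1}; 2 states remain.
P0 = {s2} | {s3}.
The partition is now stable with 2 blocks: {s2} | {s3}.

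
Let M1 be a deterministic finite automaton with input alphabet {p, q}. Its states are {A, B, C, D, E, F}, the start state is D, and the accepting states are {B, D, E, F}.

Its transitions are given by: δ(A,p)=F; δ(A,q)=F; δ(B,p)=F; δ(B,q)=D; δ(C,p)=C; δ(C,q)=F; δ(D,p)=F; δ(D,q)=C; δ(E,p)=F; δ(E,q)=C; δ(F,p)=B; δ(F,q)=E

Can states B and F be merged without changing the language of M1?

Yes

States {A} cannot be reached from the start state, so discard them.
Start with accepting vs non-accepting: {B,D,E,F} | {C}.
Refine {B,D,E,F} on symbol q: members go to different blocks, giving {B,F} and {D,E}.
Stable partition: {B,F} | {C} | {D,E} — 3 equivalence classes.
B and F lie in the same block of the stable partition, so they are equivalent — no string distinguishes them.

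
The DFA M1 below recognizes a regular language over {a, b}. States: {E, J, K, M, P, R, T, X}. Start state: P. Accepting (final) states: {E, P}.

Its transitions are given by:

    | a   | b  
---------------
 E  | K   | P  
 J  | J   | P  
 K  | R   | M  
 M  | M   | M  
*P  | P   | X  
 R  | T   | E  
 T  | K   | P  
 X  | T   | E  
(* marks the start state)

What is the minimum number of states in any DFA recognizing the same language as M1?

Reachable states from the start: {E,K,M,P,R,T,X}. Unreachable: {J} — drop them.
Initial partition by acceptance: {E,P} | {K,M,R,T,X}.
Split {E,P} by δ(·,a) → {P} and {E}.
On input b, block {K,M,R,T,X} splits into {K,M} and {R,X} and {T}.
Refine {K,M} on symbol a: members go to different blocks, giving {M} and {K}.
No further refinement is possible. Final partition (6 blocks): {P} | {M} | {E} | {R,X} | {T} | {K}.

6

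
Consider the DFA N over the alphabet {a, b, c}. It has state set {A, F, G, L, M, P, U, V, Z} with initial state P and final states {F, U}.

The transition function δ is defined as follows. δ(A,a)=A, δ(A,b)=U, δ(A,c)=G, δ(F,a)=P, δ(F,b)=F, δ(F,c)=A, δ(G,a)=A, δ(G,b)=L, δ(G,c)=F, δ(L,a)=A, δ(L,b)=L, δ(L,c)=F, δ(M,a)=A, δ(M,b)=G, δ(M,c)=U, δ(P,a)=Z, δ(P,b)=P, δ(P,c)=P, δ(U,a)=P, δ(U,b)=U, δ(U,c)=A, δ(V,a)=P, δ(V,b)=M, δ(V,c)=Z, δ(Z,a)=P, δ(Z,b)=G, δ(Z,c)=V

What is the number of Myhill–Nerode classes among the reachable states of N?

All states are reachable from the start state.
Start with accepting vs non-accepting: {F,U} | {A,G,L,M,P,V,Z}.
Refine {A,G,L,M,P,V,Z} on symbol b: members go to different blocks, giving {G,L,M,P,V,Z} and {A}.
Refine {G,L,M,P,V,Z} on symbol a: members go to different blocks, giving {G,L,M} and {P,V,Z}.
Refine {P,V,Z} on symbol b: members go to different blocks, giving {V,Z} and {P}.
The partition is now stable with 5 blocks: {F,U} | {G,L,M} | {A} | {V,Z} | {P}.

5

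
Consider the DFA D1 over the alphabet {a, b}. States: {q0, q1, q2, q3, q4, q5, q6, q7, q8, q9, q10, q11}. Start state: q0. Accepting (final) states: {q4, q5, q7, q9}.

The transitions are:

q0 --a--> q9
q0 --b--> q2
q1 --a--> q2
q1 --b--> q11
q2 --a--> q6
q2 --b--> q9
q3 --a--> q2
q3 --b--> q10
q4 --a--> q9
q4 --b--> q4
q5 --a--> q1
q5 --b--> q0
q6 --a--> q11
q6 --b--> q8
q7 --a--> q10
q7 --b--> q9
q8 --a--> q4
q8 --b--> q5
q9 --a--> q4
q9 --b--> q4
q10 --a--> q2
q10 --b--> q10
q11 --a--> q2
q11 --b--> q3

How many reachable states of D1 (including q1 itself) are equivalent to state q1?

4

States {q7} cannot be reached from the start state, so discard them.
P0 = {q4,q5,q9} | {q0,q1,q2,q3,q6,q8,q10,q11}.
Split {q4,q5,q9} by δ(·,a) → {q4,q9} and {q5}.
On input a, block {q0,q1,q2,q3,q6,q8,q10,q11} splits into {q1,q2,q3,q6,q10,q11} and {q0,q8}.
Split {q1,q2,q3,q6,q10,q11} by δ(·,b) → {q1,q3,q10,q11} and {q2} and {q6}.
Split {q0,q8} by δ(·,b) → {q0} and {q8}.
No further refinement is possible. Final partition (7 blocks): {q4,q9} | {q1,q3,q10,q11} | {q5} | {q0} | {q2} | {q6} | {q8}.
The equivalence class containing q1 is {q1,q3,q10,q11}, of size 4.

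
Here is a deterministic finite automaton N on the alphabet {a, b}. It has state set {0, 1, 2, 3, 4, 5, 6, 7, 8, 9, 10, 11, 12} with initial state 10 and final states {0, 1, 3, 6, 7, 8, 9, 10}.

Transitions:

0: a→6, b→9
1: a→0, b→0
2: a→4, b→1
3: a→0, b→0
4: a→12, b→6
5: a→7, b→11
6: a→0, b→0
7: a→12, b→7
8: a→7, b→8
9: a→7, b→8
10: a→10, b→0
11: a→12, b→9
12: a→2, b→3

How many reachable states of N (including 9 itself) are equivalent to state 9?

2

States {5,11} cannot be reached from the start state, so discard them.
P0 = {0,1,3,6,7,8,9,10} | {2,4,12}.
Split {0,1,3,6,7,8,9,10} by δ(·,a) → {0,1,3,6,8,9,10} and {7}.
Split {0,1,3,6,8,9,10} by δ(·,a) → {0,1,3,6,10} and {8,9}.
On input b, block {0,1,3,6,10} splits into {1,3,6,10} and {0}.
On input a, block {1,3,6,10} splits into {1,3,6} and {10}.
Stable partition: {1,3,6} | {2,4,12} | {7} | {8,9} | {0} | {10} — 6 equivalence classes.
The equivalence class containing 9 is {8,9}, of size 2.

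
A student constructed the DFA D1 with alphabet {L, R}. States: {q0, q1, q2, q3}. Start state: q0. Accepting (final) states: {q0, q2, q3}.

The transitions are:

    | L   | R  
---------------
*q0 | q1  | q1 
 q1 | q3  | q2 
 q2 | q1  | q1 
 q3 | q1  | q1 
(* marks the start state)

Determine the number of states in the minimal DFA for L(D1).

2

Every state is reachable, so we keep all 4.
Initial partition by acceptance: {q0,q2,q3} | {q1}.
No further refinement is possible. Final partition (2 blocks): {q0,q2,q3} | {q1}.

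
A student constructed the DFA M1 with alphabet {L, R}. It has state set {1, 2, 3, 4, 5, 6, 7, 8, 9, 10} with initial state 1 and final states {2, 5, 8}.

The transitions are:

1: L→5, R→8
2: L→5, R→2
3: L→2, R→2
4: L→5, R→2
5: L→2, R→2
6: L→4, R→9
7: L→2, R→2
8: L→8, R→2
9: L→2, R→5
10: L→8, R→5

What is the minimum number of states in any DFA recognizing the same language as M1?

2

Reachable states from the start: {1,2,5,8}. Unreachable: {3,4,6,7,9,10} — drop them.
P0 = {2,5,8} | {1}.
No further refinement is possible. Final partition (2 blocks): {2,5,8} | {1}.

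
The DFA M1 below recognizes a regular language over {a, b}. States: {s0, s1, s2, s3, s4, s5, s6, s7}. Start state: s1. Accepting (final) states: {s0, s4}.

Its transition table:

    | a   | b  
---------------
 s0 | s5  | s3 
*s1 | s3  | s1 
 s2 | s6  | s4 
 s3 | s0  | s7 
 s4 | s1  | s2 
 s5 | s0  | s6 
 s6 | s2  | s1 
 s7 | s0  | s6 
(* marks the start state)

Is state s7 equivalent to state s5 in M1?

Start with accepting vs non-accepting: {s0,s4} | {s1,s2,s3,s5,s6,s7}.
Split {s1,s2,s3,s5,s6,s7} by δ(·,a) → {s1,s2,s6} and {s3,s5,s7}.
Split {s0,s4} by δ(·,a) → {s0} and {s4}.
Refine {s1,s2,s6} on symbol a: members go to different blocks, giving {s2,s6} and {s1}.
Refine {s2,s6} on symbol b: members go to different blocks, giving {s2} and {s6}.
Split {s3,s5,s7} by δ(·,b) → {s5,s7} and {s3}.
No further refinement is possible. Final partition (7 blocks): {s0} | {s2} | {s5,s7} | {s4} | {s1} | {s6} | {s3}.
s7 and s5 lie in the same block of the stable partition, so they are equivalent — no string distinguishes them.

Yes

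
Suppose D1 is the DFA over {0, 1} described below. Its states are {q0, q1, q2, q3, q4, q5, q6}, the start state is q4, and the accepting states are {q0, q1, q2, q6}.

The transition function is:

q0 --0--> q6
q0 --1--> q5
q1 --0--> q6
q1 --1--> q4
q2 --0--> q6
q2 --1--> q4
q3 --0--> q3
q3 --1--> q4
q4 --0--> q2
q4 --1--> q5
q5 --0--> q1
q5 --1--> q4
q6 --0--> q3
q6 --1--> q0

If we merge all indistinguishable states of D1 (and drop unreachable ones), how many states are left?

All states are reachable from the start state.
Start with accepting vs non-accepting: {q0,q1,q2,q6} | {q3,q4,q5}.
Refine {q0,q1,q2,q6} on symbol 0: members go to different blocks, giving {q0,q1,q2} and {q6}.
Split {q3,q4,q5} by δ(·,0) → {q4,q5} and {q3}.
No further refinement is possible. Final partition (4 blocks): {q0,q1,q2} | {q4,q5} | {q6} | {q3}.

4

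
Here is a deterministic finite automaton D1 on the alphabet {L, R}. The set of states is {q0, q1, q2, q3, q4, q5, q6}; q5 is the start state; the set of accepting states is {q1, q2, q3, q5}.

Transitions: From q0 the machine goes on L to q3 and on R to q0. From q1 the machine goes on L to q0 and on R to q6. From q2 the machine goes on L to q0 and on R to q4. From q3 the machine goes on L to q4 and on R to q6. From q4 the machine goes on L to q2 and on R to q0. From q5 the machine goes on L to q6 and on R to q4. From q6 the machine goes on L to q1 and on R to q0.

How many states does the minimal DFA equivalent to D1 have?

All states are reachable from the start state.
P0 = {q1,q2,q3,q5} | {q0,q4,q6}.
The partition is now stable with 2 blocks: {q1,q2,q3,q5} | {q0,q4,q6}.

2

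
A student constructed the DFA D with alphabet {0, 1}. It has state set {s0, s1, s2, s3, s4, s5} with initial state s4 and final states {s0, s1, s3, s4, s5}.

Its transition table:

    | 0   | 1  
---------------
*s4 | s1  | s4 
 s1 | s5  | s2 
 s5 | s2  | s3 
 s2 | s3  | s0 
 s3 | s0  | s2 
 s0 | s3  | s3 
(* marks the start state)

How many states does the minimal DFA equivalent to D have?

Initial partition by acceptance: {s0,s1,s3,s4,s5} | {s2}.
Split {s0,s1,s3,s4,s5} by δ(·,0) → {s0,s1,s3,s4} and {s5}.
On input 0, block {s0,s1,s3,s4} splits into {s0,s3,s4} and {s1}.
Split {s0,s3,s4} by δ(·,0) → {s0,s3} and {s4}.
On input 1, block {s0,s3} splits into {s0} and {s3}.
Stable partition: {s0} | {s2} | {s5} | {s1} | {s4} | {s3} — 6 equivalence classes.

6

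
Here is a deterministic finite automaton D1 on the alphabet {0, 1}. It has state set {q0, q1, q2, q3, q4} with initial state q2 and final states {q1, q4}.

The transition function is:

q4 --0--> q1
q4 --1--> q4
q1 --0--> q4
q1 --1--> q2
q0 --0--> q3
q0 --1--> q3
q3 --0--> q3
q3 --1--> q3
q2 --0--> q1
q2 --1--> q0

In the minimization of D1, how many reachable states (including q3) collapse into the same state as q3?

Every state is reachable, so we keep all 5.
Initial partition by acceptance: {q1,q4} | {q0,q2,q3}.
On input 1, block {q1,q4} splits into {q1} and {q4}.
Split {q0,q2,q3} by δ(·,0) → {q0,q3} and {q2}.
No further refinement is possible. Final partition (4 blocks): {q1} | {q0,q3} | {q4} | {q2}.
The equivalence class containing q3 is {q0,q3}, of size 2.

2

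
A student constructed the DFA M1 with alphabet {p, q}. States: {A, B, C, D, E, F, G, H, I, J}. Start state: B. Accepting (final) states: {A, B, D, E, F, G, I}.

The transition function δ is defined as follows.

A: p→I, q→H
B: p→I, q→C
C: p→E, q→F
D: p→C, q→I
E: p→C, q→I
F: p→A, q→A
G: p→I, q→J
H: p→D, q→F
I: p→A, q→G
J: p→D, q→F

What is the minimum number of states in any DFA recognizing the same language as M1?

Every state is reachable, so we keep all 10.
Initial partition by acceptance: {A,B,D,E,F,G,I} | {C,H,J}.
Split {A,B,D,E,F,G,I} by δ(·,p) → {A,B,F,G,I} and {D,E}.
Refine {A,B,F,G,I} on symbol q: members go to different blocks, giving {A,B,G} and {F,I}.
The partition is now stable with 4 blocks: {A,B,G} | {C,H,J} | {D,E} | {F,I}.

4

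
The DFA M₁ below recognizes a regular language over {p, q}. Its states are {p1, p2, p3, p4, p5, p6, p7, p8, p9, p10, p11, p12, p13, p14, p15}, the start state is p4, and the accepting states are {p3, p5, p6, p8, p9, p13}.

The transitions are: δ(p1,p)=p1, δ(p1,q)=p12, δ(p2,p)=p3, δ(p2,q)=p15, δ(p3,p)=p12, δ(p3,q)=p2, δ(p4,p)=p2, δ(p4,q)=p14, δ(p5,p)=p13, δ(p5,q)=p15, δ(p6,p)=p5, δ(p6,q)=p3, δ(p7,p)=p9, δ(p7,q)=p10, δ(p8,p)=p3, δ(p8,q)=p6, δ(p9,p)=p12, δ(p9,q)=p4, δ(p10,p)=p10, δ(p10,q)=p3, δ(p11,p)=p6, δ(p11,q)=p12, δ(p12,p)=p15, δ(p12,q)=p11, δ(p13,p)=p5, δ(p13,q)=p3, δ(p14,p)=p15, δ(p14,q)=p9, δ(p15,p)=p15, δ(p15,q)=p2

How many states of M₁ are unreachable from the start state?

BFS from p4 reaches {p2, p3, p4, p5, p6, p9, p11, p12, p13, p14, p15}; the 4 state(s) p1, p7, p8, p10 are never visited.

4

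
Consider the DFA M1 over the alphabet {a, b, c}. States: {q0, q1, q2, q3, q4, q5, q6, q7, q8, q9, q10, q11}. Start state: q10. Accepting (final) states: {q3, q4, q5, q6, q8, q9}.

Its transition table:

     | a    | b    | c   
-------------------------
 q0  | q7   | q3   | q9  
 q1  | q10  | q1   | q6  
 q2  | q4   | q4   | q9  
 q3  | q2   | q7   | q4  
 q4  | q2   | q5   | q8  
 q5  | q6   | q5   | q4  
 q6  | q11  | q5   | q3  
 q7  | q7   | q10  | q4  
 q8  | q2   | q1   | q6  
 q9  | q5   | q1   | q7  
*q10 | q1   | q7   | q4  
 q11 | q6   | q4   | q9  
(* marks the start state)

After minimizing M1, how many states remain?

6

Reachable states from the start: {q1,q2,q3,q4,q5,q6,q7,q8,q9,q10,q11}. Unreachable: {q0} — drop them.
Start with accepting vs non-accepting: {q3,q4,q5,q6,q8,q9} | {q1,q2,q7,q10,q11}.
Refine {q3,q4,q5,q6,q8,q9} on symbol a: members go to different blocks, giving {q3,q4,q6,q8} and {q5,q9}.
On input b, block {q3,q4,q6,q8} splits into {q3,q8} and {q4,q6}.
On input a, block {q1,q2,q7,q10,q11} splits into {q1,q7,q10} and {q2,q11}.
On input a, block {q5,q9} splits into {q5} and {q9}.
No further refinement is possible. Final partition (6 blocks): {q3,q8} | {q1,q7,q10} | {q5} | {q4,q6} | {q2,q11} | {q9}.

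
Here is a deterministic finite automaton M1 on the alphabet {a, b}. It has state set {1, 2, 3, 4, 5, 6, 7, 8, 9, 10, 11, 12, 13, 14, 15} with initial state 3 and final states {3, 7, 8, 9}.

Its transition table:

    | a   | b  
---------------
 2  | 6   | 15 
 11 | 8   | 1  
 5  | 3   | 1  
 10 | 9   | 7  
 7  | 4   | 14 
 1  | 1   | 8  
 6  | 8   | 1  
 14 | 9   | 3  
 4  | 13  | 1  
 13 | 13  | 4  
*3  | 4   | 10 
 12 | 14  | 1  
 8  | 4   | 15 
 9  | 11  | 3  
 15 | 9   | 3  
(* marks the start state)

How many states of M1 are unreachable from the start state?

4

Starting at 3 and following transitions, the reachable set is {1, 3, 4, 7, 8, 9, 10, 11, 13, 14, 15}. That leaves 2, 5, 6, 12 unreachable — 4 in total.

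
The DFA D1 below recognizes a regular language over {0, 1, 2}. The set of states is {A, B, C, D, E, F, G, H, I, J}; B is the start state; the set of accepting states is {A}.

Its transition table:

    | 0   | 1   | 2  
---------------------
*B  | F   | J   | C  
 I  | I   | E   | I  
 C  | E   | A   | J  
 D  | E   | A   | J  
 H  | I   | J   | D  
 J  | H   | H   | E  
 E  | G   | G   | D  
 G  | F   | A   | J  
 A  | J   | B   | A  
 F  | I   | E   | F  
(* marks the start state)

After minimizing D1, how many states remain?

7

Every state is reachable, so we keep all 10.
Start with accepting vs non-accepting: {A} | {B,C,D,E,F,G,H,I,J}.
On input 1, block {B,C,D,E,F,G,H,I,J} splits into {B,E,F,H,I,J} and {C,D,G}.
Refine {B,E,F,H,I,J} on symbol 0: members go to different blocks, giving {B,F,H,I,J} and {E}.
Split {B,F,H,I,J} by δ(·,1) → {B,H,J} and {F,I}.
Split {B,H,J} by δ(·,0) → {B,H} and {J}.
On input 0, block {C,D,G} splits into {C,D} and {G}.
No further refinement is possible. Final partition (7 blocks): {A} | {B,H} | {C,D} | {E} | {F,I} | {J} | {G}.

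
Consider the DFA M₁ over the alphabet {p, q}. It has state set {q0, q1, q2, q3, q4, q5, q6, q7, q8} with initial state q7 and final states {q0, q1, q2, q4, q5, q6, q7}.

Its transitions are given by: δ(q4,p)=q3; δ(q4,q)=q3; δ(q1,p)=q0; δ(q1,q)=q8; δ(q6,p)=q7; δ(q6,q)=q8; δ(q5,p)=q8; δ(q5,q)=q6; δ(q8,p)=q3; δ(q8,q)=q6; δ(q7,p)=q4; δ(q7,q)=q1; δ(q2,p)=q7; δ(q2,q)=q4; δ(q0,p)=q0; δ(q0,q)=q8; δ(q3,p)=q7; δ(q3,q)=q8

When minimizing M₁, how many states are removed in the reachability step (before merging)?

BFS from q7 reaches {q0, q1, q3, q4, q6, q7, q8}; the 2 state(s) q2, q5 are never visited.

2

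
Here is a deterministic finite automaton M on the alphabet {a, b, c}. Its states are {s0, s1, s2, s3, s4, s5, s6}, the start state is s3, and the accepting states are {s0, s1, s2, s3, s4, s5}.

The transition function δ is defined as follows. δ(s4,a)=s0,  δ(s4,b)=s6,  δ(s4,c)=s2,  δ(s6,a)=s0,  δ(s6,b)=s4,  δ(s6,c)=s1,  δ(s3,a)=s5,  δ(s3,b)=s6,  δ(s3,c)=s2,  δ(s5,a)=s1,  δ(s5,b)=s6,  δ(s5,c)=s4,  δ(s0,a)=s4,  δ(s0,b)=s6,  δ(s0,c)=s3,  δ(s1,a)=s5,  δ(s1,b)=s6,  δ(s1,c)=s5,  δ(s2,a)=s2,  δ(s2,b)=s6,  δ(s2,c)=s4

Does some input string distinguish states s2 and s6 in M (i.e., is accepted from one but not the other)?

Yes

All states are reachable from the start state.
P0 = {s0,s1,s2,s3,s4,s5} | {s6}.
Stable partition: {s0,s1,s2,s3,s4,s5} | {s6} — 2 equivalence classes.
s2 and s6 end up in different blocks, so they are distinguishable. For instance, the string 'ε' is accepted from only s2.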